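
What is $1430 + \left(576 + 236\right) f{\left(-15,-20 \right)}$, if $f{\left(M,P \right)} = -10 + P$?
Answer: $-22930$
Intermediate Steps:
$1430 + \left(576 + 236\right) f{\left(-15,-20 \right)} = 1430 + \left(576 + 236\right) \left(-10 - 20\right) = 1430 + 812 \left(-30\right) = 1430 - 24360 = -22930$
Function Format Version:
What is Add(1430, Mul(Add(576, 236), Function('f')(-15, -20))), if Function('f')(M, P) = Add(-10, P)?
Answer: -22930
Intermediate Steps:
Add(1430, Mul(Add(576, 236), Function('f')(-15, -20))) = Add(1430, Mul(Add(576, 236), Add(-10, -20))) = Add(1430, Mul(812, -30)) = Add(1430, -24360) = -22930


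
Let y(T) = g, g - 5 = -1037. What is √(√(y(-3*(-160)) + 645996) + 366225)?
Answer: √(366225 + 2*√161241) ≈ 605.83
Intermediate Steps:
g = -1032 (g = 5 - 1037 = -1032)
y(T) = -1032
√(√(y(-3*(-160)) + 645996) + 366225) = √(√(-1032 + 645996) + 366225) = √(√644964 + 366225) = √(2*√161241 + 366225) = √(366225 + 2*√161241)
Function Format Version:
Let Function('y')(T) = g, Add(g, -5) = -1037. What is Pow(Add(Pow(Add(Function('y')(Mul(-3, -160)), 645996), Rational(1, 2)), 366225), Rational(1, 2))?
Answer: Pow(Add(366225, Mul(2, Pow(161241, Rational(1, 2)))), Rational(1, 2)) ≈ 605.83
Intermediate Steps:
g = -1032 (g = Add(5, -1037) = -1032)
Function('y')(T) = -1032
Pow(Add(Pow(Add(Function('y')(Mul(-3, -160)), 645996), Rational(1, 2)), 366225), Rational(1, 2)) = Pow(Add(Pow(Add(-1032, 645996), Rational(1, 2)), 366225), Rational(1, 2)) = Pow(Add(Pow(644964, Rational(1, 2)), 366225), Rational(1, 2)) = Pow(Add(Mul(2, Pow(161241, Rational(1, 2))), 366225), Rational(1, 2)) = Pow(Add(366225, Mul(2, Pow(161241, Rational(1, 2)))), Rational(1, 2))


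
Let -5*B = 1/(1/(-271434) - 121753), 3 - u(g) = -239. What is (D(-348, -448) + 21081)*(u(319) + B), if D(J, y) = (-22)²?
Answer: 172468088184525032/33047903803 ≈ 5.2187e+6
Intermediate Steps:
u(g) = 242 (u(g) = 3 - 1*(-239) = 3 + 239 = 242)
D(J, y) = 484
B = 271434/165239519015 (B = -1/(5*(1/(-271434) - 121753)) = -1/(5*(-1/271434 - 121753)) = -1/(5*(-33047903803/271434)) = -⅕*(-271434/33047903803) = 271434/165239519015 ≈ 1.6427e-6)
(D(-348, -448) + 21081)*(u(319) + B) = (484 + 21081)*(242 + 271434/165239519015) = 21565*(39987963873064/165239519015) = 172468088184525032/33047903803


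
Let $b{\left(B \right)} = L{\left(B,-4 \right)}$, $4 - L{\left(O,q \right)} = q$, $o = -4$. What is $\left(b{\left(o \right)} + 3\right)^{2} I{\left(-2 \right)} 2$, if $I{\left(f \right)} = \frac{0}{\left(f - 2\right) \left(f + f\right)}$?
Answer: $0$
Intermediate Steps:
$L{\left(O,q \right)} = 4 - q$
$b{\left(B \right)} = 8$ ($b{\left(B \right)} = 4 - -4 = 4 + 4 = 8$)
$I{\left(f \right)} = 0$ ($I{\left(f \right)} = \frac{0}{\left(-2 + f\right) 2 f} = \frac{0}{2 f \left(-2 + f\right)} = 0 \frac{1}{2 f \left(-2 + f\right)} = 0$)
$\left(b{\left(o \right)} + 3\right)^{2} I{\left(-2 \right)} 2 = \left(8 + 3\right)^{2} \cdot 0 \cdot 2 = 11^{2} \cdot 0 \cdot 2 = 121 \cdot 0 \cdot 2 = 0 \cdot 2 = 0$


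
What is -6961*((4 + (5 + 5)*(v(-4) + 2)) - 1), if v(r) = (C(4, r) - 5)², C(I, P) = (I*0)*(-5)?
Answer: -1900353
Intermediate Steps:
C(I, P) = 0 (C(I, P) = 0*(-5) = 0)
v(r) = 25 (v(r) = (0 - 5)² = (-5)² = 25)
-6961*((4 + (5 + 5)*(v(-4) + 2)) - 1) = -6961*((4 + (5 + 5)*(25 + 2)) - 1) = -6961*((4 + 10*27) - 1) = -6961*((4 + 270) - 1) = -6961*(274 - 1) = -6961*273 = -1900353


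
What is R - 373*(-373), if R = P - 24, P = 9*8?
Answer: 139177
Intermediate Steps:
P = 72
R = 48 (R = 72 - 24 = 48)
R - 373*(-373) = 48 - 373*(-373) = 48 + 139129 = 139177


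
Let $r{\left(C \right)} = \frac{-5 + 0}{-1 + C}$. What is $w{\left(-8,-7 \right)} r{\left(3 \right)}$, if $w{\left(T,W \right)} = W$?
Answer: $\frac{35}{2} \approx 17.5$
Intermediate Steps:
$r{\left(C \right)} = - \frac{5}{-1 + C}$
$w{\left(-8,-7 \right)} r{\left(3 \right)} = - 7 \left(- \frac{5}{-1 + 3}\right) = - 7 \left(- \frac{5}{2}\right) = - 7 \left(\left(-5\right) \frac{1}{2}\right) = \left(-7\right) \left(- \frac{5}{2}\right) = \frac{35}{2}$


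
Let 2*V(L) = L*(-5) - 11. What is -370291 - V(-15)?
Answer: -370323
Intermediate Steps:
V(L) = -11/2 - 5*L/2 (V(L) = (L*(-5) - 11)/2 = (-5*L - 11)/2 = (-11 - 5*L)/2 = -11/2 - 5*L/2)
-370291 - V(-15) = -370291 - (-11/2 - 5/2*(-15)) = -370291 - (-11/2 + 75/2) = -370291 - 1*32 = -370291 - 32 = -370323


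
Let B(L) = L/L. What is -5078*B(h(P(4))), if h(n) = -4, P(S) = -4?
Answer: -5078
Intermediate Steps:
B(L) = 1
-5078*B(h(P(4))) = -5078*1 = -5078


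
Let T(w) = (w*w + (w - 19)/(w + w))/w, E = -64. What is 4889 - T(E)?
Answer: 40575059/8192 ≈ 4953.0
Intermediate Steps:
T(w) = (w² + (-19 + w)/(2*w))/w (T(w) = (w² + (-19 + w)/((2*w)))/w = (w² + (-19 + w)*(1/(2*w)))/w = (w² + (-19 + w)/(2*w))/w)
4889 - T(E) = 4889 - (-19 - 64 + 2*(-64)³)/(2*(-64)²) = 4889 - (-19 - 64 + 2*(-262144))/(2*4096) = 4889 - (-19 - 64 - 524288)/(2*4096) = 4889 - (-524371)/(2*4096) = 4889 - 1*(-524371/8192) = 4889 + 524371/8192 = 40575059/8192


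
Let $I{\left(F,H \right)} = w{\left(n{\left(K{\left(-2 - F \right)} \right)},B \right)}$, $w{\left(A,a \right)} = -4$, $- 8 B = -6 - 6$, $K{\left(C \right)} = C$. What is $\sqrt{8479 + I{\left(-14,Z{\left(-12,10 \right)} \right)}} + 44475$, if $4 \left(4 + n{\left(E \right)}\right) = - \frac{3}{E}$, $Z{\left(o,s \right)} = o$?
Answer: $44475 + 5 \sqrt{339} \approx 44567.0$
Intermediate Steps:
$n{\left(E \right)} = -4 - \frac{3}{4 E}$ ($n{\left(E \right)} = -4 + \frac{\left(-3\right) \frac{1}{E}}{4} = -4 - \frac{3}{4 E}$)
$B = \frac{3}{2}$ ($B = - \frac{-6 - 6}{8} = \left(- \frac{1}{8}\right) \left(-12\right) = \frac{3}{2} \approx 1.5$)
$I{\left(F,H \right)} = -4$
$\sqrt{8479 + I{\left(-14,Z{\left(-12,10 \right)} \right)}} + 44475 = \sqrt{8479 - 4} + 44475 = \sqrt{8475} + 44475 = 5 \sqrt{339} + 44475 = 44475 + 5 \sqrt{339}$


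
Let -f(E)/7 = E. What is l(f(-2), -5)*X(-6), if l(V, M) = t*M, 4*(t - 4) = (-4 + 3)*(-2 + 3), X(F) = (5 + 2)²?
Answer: -3675/4 ≈ -918.75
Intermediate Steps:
X(F) = 49 (X(F) = 7² = 49)
t = 15/4 (t = 4 + ((-4 + 3)*(-2 + 3))/4 = 4 + (-1*1)/4 = 4 + (¼)*(-1) = 4 - ¼ = 15/4 ≈ 3.7500)
f(E) = -7*E
l(V, M) = 15*M/4
l(f(-2), -5)*X(-6) = ((15/4)*(-5))*49 = -75/4*49 = -3675/4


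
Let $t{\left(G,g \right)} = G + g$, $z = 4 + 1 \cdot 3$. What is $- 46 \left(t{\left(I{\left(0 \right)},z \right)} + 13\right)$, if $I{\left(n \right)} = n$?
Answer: $-920$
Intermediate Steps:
$z = 7$ ($z = 4 + 3 = 7$)
$- 46 \left(t{\left(I{\left(0 \right)},z \right)} + 13\right) = - 46 \left(\left(0 + 7\right) + 13\right) = - 46 \left(7 + 13\right) = \left(-46\right) 20 = -920$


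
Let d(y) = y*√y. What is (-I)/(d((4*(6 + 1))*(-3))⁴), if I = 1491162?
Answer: -248527/58549671936 ≈ -4.2447e-6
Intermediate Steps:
d(y) = y^(3/2)
(-I)/(d((4*(6 + 1))*(-3))⁴) = (-1*1491162)/((((4*(6 + 1))*(-3))^(3/2))⁴) = -1491162/((((4*7)*(-3))^(3/2))⁴) = -1491162/(((28*(-3))^(3/2))⁴) = -1491162/(((-84)^(3/2))⁴) = -1491162/((-168*I*√21)⁴) = -1491162/351298031616 = -1491162*1/351298031616 = -248527/58549671936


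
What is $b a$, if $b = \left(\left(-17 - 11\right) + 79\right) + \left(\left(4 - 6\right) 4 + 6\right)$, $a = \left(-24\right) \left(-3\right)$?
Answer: $3528$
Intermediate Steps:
$a = 72$
$b = 49$ ($b = \left(\left(-17 - 11\right) + 79\right) + \left(\left(4 - 6\right) 4 + 6\right) = \left(-28 + 79\right) + \left(\left(-2\right) 4 + 6\right) = 51 + \left(-8 + 6\right) = 51 - 2 = 49$)
$b a = 49 \cdot 72 = 3528$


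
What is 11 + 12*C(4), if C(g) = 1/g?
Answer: 14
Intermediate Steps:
11 + 12*C(4) = 11 + 12/4 = 11 + 12*(¼) = 11 + 3 = 14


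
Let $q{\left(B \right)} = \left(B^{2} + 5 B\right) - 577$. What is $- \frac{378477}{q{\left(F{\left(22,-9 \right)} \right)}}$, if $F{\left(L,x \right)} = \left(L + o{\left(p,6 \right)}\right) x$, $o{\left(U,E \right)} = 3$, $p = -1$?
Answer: $- \frac{378477}{48923} \approx -7.7362$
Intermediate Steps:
$F{\left(L,x \right)} = x \left(3 + L\right)$ ($F{\left(L,x \right)} = \left(L + 3\right) x = \left(3 + L\right) x = x \left(3 + L\right)$)
$q{\left(B \right)} = -577 + B^{2} + 5 B$
$- \frac{378477}{q{\left(F{\left(22,-9 \right)} \right)}} = - \frac{378477}{-577 + \left(- 9 \left(3 + 22\right)\right)^{2} + 5 \left(- 9 \left(3 + 22\right)\right)} = - \frac{378477}{-577 + \left(\left(-9\right) 25\right)^{2} + 5 \left(\left(-9\right) 25\right)} = - \frac{378477}{-577 + \left(-225\right)^{2} + 5 \left(-225\right)} = - \frac{378477}{-577 + 50625 - 1125} = - \frac{378477}{48923}$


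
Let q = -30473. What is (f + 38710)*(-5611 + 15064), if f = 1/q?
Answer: 11150851713537/30473 ≈ 3.6593e+8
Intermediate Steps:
f = -1/30473 (f = 1/(-30473) = -1/30473 ≈ -3.2816e-5)
(f + 38710)*(-5611 + 15064) = (-1/30473 + 38710)*(-5611 + 15064) = (1179609829/30473)*9453 = 11150851713537/30473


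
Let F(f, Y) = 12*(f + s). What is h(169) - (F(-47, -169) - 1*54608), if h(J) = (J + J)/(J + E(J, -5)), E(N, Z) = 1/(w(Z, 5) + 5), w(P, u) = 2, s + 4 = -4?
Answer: 32719839/592 ≈ 55270.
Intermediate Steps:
s = -8 (s = -4 - 4 = -8)
F(f, Y) = -96 + 12*f (F(f, Y) = 12*(f - 8) = 12*(-8 + f) = -96 + 12*f)
E(N, Z) = ⅐ (E(N, Z) = 1/(2 + 5) = 1/7 = ⅐)
h(J) = 2*J/(⅐ + J) (h(J) = (J + J)/(J + ⅐) = (2*J)/(⅐ + J) = 2*J/(⅐ + J))
h(169) - (F(-47, -169) - 1*54608) = 14*169/(1 + 7*169) - ((-96 + 12*(-47)) - 1*54608) = 14*169/(1 + 1183) - ((-96 - 564) - 54608) = 14*169/1184 - (-660 - 54608) = 14*169*(1/1184) - 1*(-55268) = 1183/592 + 55268 = 32719839/592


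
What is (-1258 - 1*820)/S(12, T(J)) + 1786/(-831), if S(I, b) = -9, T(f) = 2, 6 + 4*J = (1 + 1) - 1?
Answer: 570248/2493 ≈ 228.74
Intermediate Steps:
J = -5/4 (J = -3/2 + ((1 + 1) - 1)/4 = -3/2 + (2 - 1)/4 = -3/2 + (¼)*1 = -3/2 + ¼ = -5/4 ≈ -1.2500)
(-1258 - 1*820)/S(12, T(J)) + 1786/(-831) = (-1258 - 1*820)/(-9) + 1786/(-831) = (-1258 - 820)*(-⅑) + 1786*(-1/831) = -2078*(-⅑) - 1786/831 = 2078/9 - 1786/831 = 570248/2493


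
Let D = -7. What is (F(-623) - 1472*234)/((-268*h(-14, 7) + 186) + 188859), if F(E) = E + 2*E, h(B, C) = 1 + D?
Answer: -115439/63551 ≈ -1.8165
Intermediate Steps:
h(B, C) = -6 (h(B, C) = 1 - 7 = -6)
F(E) = 3*E
(F(-623) - 1472*234)/((-268*h(-14, 7) + 186) + 188859) = (3*(-623) - 1472*234)/((-268*(-6) + 186) + 188859) = (-1869 - 344448)/((1608 + 186) + 188859) = -346317/(1794 + 188859) = -346317/190653 = -346317*1/190653 = -115439/63551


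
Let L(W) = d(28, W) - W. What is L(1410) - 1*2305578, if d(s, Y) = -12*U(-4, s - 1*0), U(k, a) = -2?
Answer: -2306964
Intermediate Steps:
d(s, Y) = 24 (d(s, Y) = -12*(-2) = 24)
L(W) = 24 - W
L(1410) - 1*2305578 = (24 - 1*1410) - 1*2305578 = (24 - 1410) - 2305578 = -1386 - 2305578 = -2306964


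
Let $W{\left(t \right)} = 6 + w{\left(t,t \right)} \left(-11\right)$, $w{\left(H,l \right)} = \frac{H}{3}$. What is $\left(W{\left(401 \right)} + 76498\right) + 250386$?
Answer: $\frac{976259}{3} \approx 3.2542 \cdot 10^{5}$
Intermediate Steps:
$w{\left(H,l \right)} = \frac{H}{3}$ ($w{\left(H,l \right)} = H \frac{1}{3} = \frac{H}{3}$)
$W{\left(t \right)} = 6 - \frac{11 t}{3}$ ($W{\left(t \right)} = 6 + \frac{t}{3} \left(-11\right) = 6 - \frac{11 t}{3}$)
$\left(W{\left(401 \right)} + 76498\right) + 250386 = \left(\left(6 - \frac{4411}{3}\right) + 76498\right) + 250386 = \left(- \frac{4393}{3} + 76498\right) + 250386 = \frac{225101}{3} + 250386 = \frac{976259}{3}$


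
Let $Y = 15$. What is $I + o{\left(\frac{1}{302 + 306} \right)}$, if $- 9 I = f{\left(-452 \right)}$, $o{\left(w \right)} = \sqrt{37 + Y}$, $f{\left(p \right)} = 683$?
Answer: $- \frac{683}{9} + 2 \sqrt{13} \approx -68.678$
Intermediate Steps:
$o{\left(w \right)} = 2 \sqrt{13}$ ($o{\left(w \right)} = \sqrt{37 + 15} = \sqrt{52} = 2 \sqrt{13}$)
$I = - \frac{683}{9}$ ($I = \left(- \frac{1}{9}\right) 683 = - \frac{683}{9} \approx -75.889$)
$I + o{\left(\frac{1}{302 + 306} \right)} = - \frac{683}{9} + 2 \sqrt{13}$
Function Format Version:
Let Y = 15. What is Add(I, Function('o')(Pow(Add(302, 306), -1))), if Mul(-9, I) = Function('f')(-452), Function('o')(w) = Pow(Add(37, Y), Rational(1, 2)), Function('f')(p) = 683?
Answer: Add(Rational(-683, 9), Mul(2, Pow(13, Rational(1, 2)))) ≈ -68.678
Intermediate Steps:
Function('o')(w) = Mul(2, Pow(13, Rational(1, 2))) (Function('o')(w) = Pow(Add(37, 15), Rational(1, 2)) = Pow(52, Rational(1, 2)) = Mul(2, Pow(13, Rational(1, 2))))
I = Rational(-683, 9) (I = Mul(Rational(-1, 9), 683) = Rational(-683, 9) ≈ -75.889)
Add(I, Function('o')(Pow(Add(302, 306), -1))) = Add(Rational(-683, 9), Mul(2, Pow(13, Rational(1, 2))))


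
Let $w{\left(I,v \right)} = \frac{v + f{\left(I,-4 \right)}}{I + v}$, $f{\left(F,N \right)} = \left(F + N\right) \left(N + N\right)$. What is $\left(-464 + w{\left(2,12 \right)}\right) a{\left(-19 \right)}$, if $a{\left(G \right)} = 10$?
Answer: $-4620$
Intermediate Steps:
$f{\left(F,N \right)} = 2 N \left(F + N\right)$ ($f{\left(F,N \right)} = \left(F + N\right) 2 N = 2 N \left(F + N\right)$)
$w{\left(I,v \right)} = \frac{32 + v - 8 I}{I + v}$ ($w{\left(I,v \right)} = \frac{v + 2 \left(-4\right) \left(I - 4\right)}{I + v} = \frac{v + 2 \left(-4\right) \left(-4 + I\right)}{I + v} = \frac{v - \left(-32 + 8 I\right)}{I + v} = \frac{32 + v - 8 I}{I + v}$)
$\left(-464 + w{\left(2,12 \right)}\right) a{\left(-19 \right)} = \left(-464 + \frac{32 + 12 - 16}{2 + 12}\right) 10 = \left(-464 + \frac{32 + 12 - 16}{14}\right) 10 = \left(-464 + \frac{1}{14} \cdot 28\right) 10 = \left(-464 + 2\right) 10 = \left(-462\right) 10 = -4620$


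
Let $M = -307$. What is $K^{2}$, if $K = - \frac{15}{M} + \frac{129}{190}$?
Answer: $\frac{1802257209}{3402388900} \approx 0.5297$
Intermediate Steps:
$K = \frac{42453}{58330}$ ($K = - \frac{15}{-307} + \frac{129}{190} = \left(-15\right) \left(- \frac{1}{307}\right) + 129 \cdot \frac{1}{190} = \frac{15}{307} + \frac{129}{190} = \frac{42453}{58330} \approx 0.72781$)
$K^{2} = \left(\frac{42453}{58330}\right)^{2} = \frac{1802257209}{3402388900}$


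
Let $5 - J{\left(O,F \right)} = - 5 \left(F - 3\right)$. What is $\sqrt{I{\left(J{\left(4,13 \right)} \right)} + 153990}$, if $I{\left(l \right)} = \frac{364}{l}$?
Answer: $\frac{\sqrt{465839770}}{55} \approx 392.42$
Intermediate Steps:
$J{\left(O,F \right)} = -10 + 5 F$ ($J{\left(O,F \right)} = 5 - - 5 \left(F - 3\right) = 5 - - 5 \left(-3 + F\right) = 5 - \left(15 - 5 F\right) = 5 + \left(-15 + 5 F\right) = -10 + 5 F$)
$\sqrt{I{\left(J{\left(4,13 \right)} \right)} + 153990} = \sqrt{\frac{364}{-10 + 5 \cdot 13} + 153990} = \sqrt{\frac{364}{-10 + 65} + 153990} = \sqrt{\frac{364}{55} + 153990} = \sqrt{\frac{8469814}{55}} = \frac{\sqrt{465839770}}{55}$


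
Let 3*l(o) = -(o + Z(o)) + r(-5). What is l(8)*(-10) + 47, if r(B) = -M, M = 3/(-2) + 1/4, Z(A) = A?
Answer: 577/6 ≈ 96.167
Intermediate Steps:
M = -5/4 (M = 3*(-1/2) + 1*(1/4) = -3/2 + 1/4 = -5/4 ≈ -1.2500)
r(B) = 5/4 (r(B) = -1*(-5/4) = 5/4)
l(o) = 5/12 - 2*o/3 (l(o) = (-(o + o) + 5/4)/3 = (-2*o + 5/4)/3 = (5/4 - 2*o)/3 = 5/12 - 2*o/3)
l(8)*(-10) + 47 = (5/12 - 2/3*8)*(-10) + 47 = (5/12 - 16/3)*(-10) + 47 = -59/12*(-10) + 47 = 295/6 + 47 = 577/6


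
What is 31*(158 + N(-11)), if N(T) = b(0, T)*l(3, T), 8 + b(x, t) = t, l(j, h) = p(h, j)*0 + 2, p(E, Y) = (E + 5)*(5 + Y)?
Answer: 3720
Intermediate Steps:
p(E, Y) = (5 + E)*(5 + Y)
l(j, h) = 2 (l(j, h) = (25 + 5*h + 5*j + h*j)*0 + 2 = 0 + 2 = 2)
b(x, t) = -8 + t
N(T) = -16 + 2*T (N(T) = (-8 + T)*2 = -16 + 2*T)
31*(158 + N(-11)) = 31*(158 + (-16 + 2*(-11))) = 31*(158 + (-16 - 22)) = 31*(158 - 38) = 31*120 = 3720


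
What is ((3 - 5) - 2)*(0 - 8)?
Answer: 32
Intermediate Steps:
((3 - 5) - 2)*(0 - 8) = (-2 - 2)*(-8) = -4*(-8) = 32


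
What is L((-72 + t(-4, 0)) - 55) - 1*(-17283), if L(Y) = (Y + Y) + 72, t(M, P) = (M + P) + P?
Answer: 17093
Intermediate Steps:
t(M, P) = M + 2*P
L(Y) = 72 + 2*Y (L(Y) = 2*Y + 72 = 72 + 2*Y)
L((-72 + t(-4, 0)) - 55) - 1*(-17283) = (72 + 2*((-72 + (-4 + 2*0)) - 55)) - 1*(-17283) = (72 + 2*((-72 + (-4 + 0)) - 55)) + 17283 = (72 + 2*((-72 - 4) - 55)) + 17283 = (72 + 2*(-76 - 55)) + 17283 = (72 + 2*(-131)) + 17283 = (72 - 262) + 17283 = -190 + 17283 = 17093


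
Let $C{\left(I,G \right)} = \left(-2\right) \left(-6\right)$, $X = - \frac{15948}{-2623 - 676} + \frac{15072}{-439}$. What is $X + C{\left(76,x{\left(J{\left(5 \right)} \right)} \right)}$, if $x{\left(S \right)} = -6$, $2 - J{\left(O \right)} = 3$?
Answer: $- \frac{25342224}{1448261} \approx -17.498$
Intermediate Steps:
$J{\left(O \right)} = -1$ ($J{\left(O \right)} = 2 - 3 = -1$)
$X = - \frac{42721356}{1448261}$ ($X = - \frac{15948}{-2623 - 676} + 15072 \left(- \frac{1}{439}\right) = - \frac{15948}{-3299} - \frac{15072}{439} = \left(-15948\right) \left(- \frac{1}{3299}\right) - \frac{15072}{439} = \frac{15948}{3299} - \frac{15072}{439} = - \frac{42721356}{1448261} \approx -29.498$)
$C{\left(I,G \right)} = 12$
$X + C{\left(76,x{\left(J{\left(5 \right)} \right)} \right)} = - \frac{42721356}{1448261} + 12 = - \frac{25342224}{1448261}$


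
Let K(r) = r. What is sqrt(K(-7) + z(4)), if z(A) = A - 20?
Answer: I*sqrt(23) ≈ 4.7958*I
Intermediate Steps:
z(A) = -20 + A
sqrt(K(-7) + z(4)) = sqrt(-7 + (-20 + 4)) = sqrt(-7 - 16) = sqrt(-23) = I*sqrt(23)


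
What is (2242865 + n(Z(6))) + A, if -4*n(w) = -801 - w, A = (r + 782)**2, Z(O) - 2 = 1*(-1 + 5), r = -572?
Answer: 9148667/4 ≈ 2.2872e+6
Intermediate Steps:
Z(O) = 6 (Z(O) = 2 + 1*(-1 + 5) = 2 + 1*4 = 2 + 4 = 6)
A = 44100 (A = (-572 + 782)**2 = 210**2 = 44100)
n(w) = 801/4 + w/4 (n(w) = -(-801 - w)/4 = 801/4 + w/4)
(2242865 + n(Z(6))) + A = (2242865 + (801/4 + (1/4)*6)) + 44100 = (2242865 + (801/4 + 3/2)) + 44100 = (2242865 + 807/4) + 44100 = 8972267/4 + 44100 = 9148667/4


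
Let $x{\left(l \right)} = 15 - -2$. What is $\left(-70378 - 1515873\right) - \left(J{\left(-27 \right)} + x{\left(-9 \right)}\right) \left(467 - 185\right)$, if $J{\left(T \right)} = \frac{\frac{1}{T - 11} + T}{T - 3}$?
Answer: $- \frac{302346819}{190} \approx -1.5913 \cdot 10^{6}$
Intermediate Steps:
$x{\left(l \right)} = 17$ ($x{\left(l \right)} = 15 + 2 = 17$)
$J{\left(T \right)} = \frac{T + \frac{1}{-11 + T}}{-3 + T}$ ($J{\left(T \right)} = \frac{\frac{1}{-11 + T} + T}{-3 + T} = \frac{T + \frac{1}{-11 + T}}{-3 + T}$)
$\left(-70378 - 1515873\right) - \left(J{\left(-27 \right)} + x{\left(-9 \right)}\right) \left(467 - 185\right) = \left(-70378 - 1515873\right) - \left(\frac{1 + \left(-27\right)^{2} - -297}{33 + \left(-27\right)^{2} - -378} + 17\right) \left(467 - 185\right) = -1586251 - \left(\frac{1 + 729 + 297}{33 + 729 + 378} + 17\right) 282 = -1586251 - \left(\frac{1}{1140} \cdot 1027 + 17\right) 282 = -1586251 - \left(\frac{1027}{1140} + 17\right) 282 = -1586251 - \frac{20407}{1140} \cdot 282 = -1586251 - \frac{959129}{190} = - \frac{302346819}{190}$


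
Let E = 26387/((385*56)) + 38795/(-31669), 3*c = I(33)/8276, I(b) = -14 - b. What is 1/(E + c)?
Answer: -385276186680/1163994659 ≈ -330.99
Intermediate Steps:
c = -47/24828 (c = ((-14 - 1*33)/8276)/3 = ((-14 - 33)*(1/8276))/3 = (-47*1/8276)/3 = (⅓)*(-47/8276) = -47/24828 ≈ -0.0018930)
E = -70027/62071240 (E = 26387/21560 + 38795*(-1/31669) = 26387*(1/21560) - 38795/31669 = 26387/21560 - 38795/31669 = -70027/62071240 ≈ -0.0011282)
1/(E + c) = 1/(-70027/62071240 - 47/24828) = 1/(-1163994659/385276186680) = -385276186680/1163994659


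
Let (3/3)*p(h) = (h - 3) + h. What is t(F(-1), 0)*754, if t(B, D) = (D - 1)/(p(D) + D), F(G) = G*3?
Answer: 754/3 ≈ 251.33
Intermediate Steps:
p(h) = -3 + 2*h (p(h) = (h - 3) + h = (-3 + h) + h = -3 + 2*h)
F(G) = 3*G
t(B, D) = (-1 + D)/(-3 + 3*D) (t(B, D) = (D - 1)/((-3 + 2*D) + D) = (-1 + D)/(-3 + 3*D))
t(F(-1), 0)*754 = (1/3)*754 = 754/3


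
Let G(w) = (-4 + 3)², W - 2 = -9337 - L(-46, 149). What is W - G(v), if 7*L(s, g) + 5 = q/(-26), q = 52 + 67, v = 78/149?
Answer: -1698903/182 ≈ -9334.6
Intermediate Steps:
v = 78/149 (v = 78*(1/149) = 78/149 ≈ 0.52349)
q = 119
L(s, g) = -249/182 (L(s, g) = -5/7 + (119/(-26))/7 = -5/7 + (119*(-1/26))/7 = -5/7 + (⅐)*(-119/26) = -5/7 - 17/26 = -249/182)
W = -1698721/182 (W = 2 + (-9337 - 1*(-249/182)) = 2 + (-9337 + 249/182) = 2 - 1699085/182 = -1698721/182 ≈ -9333.6)
G(w) = 1 (G(w) = (-1)² = 1)
W - G(v) = -1698721/182 - 1*1 = -1698721/182 - 1 = -1698903/182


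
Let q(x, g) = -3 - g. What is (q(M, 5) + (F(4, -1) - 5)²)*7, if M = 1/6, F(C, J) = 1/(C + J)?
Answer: 868/9 ≈ 96.444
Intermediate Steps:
M = ⅙ ≈ 0.16667
(q(M, 5) + (F(4, -1) - 5)²)*7 = ((-3 - 1*5) + (1/(4 - 1) - 5)²)*7 = ((-3 - 5) + (1/3 - 5)²)*7 = (-8 + (⅓ - 5)²)*7 = (-8 + (-14/3)²)*7 = (-8 + 196/9)*7 = (124/9)*7 = 868/9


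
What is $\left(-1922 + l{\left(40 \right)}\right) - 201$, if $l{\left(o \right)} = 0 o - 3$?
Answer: $-2126$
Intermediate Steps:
$l{\left(o \right)} = -3$ ($l{\left(o \right)} = 0 - 3 = -3$)
$\left(-1922 + l{\left(40 \right)}\right) - 201 = \left(-1922 - 3\right) - 201 = -1925 - 201 = -2126$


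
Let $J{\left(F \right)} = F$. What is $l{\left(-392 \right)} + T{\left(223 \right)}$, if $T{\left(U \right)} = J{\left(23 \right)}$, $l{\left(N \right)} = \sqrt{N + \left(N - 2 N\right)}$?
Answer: $23$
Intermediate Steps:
$l{\left(N \right)} = 0$ ($l{\left(N \right)} = \sqrt{N - N} = \sqrt{0} = 0$)
$T{\left(U \right)} = 23$
$l{\left(-392 \right)} + T{\left(223 \right)} = 0 + 23 = 23$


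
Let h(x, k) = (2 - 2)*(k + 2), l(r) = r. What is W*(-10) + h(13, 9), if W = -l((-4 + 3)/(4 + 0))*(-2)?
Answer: 5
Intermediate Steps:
W = -½ (W = -(-4 + 3)/(4 + 0)*(-2) = -(-1)/4*(-2) = -1*(-¼)*(-2) = (¼)*(-2) = -½ ≈ -0.50000)
h(x, k) = 0 (h(x, k) = 0*(2 + k) = 0)
W*(-10) + h(13, 9) = -½*(-10) + 0 = 5 + 0 = 5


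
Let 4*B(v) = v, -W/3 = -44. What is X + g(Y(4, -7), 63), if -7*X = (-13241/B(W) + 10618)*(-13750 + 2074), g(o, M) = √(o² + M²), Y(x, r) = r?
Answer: 187457068/11 + 7*√82 ≈ 1.7042e+7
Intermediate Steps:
W = 132 (W = -3*(-44) = 132)
B(v) = v/4
g(o, M) = √(M² + o²)
X = 187457068/11 (X = -(-13241/((¼)*132) + 10618)*(-13750 + 2074)/7 = -(-13241/33 + 10618)*(-11676)/7 = -337153*(-11676)/231 = -⅐*(-1312199476/11) = 187457068/11 ≈ 1.7042e+7)
X + g(Y(4, -7), 63) = 187457068/11 + √(63² + (-7)²) = 187457068/11 + √(3969 + 49) = 187457068/11 + √4018 = 187457068/11 + 7*√82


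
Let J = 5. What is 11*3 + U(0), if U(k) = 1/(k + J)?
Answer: 166/5 ≈ 33.200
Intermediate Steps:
U(k) = 1/(5 + k) (U(k) = 1/(k + 5) = 1/(5 + k))
11*3 + U(0) = 11*3 + 1/(5 + 0) = 33 + 1/5 = 33 + ⅕ = 166/5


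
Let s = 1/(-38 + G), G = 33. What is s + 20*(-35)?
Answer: -3501/5 ≈ -700.20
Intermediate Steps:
s = -⅕ (s = 1/(-38 + 33) = 1/(-5) = -⅕ ≈ -0.20000)
s + 20*(-35) = -⅕ + 20*(-35) = -⅕ - 700 = -3501/5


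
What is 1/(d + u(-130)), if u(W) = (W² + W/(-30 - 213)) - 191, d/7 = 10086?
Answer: 243/21216703 ≈ 1.1453e-5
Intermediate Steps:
d = 70602 (d = 7*10086 = 70602)
u(W) = -191 + W² - W/243 (u(W) = (W² + W/(-243)) - 191 = (W² - W/243) - 191 = -191 + W² - W/243)
1/(d + u(-130)) = 1/(70602 + (-191 + (-130)² - 1/243*(-130))) = 1/(70602 + (-191 + 16900 + 130/243)) = 1/(70602 + 4060417/243) = 1/(21216703/243) = 243/21216703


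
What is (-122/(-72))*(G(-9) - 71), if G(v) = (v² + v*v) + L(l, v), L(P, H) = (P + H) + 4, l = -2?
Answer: 427/3 ≈ 142.33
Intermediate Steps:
L(P, H) = 4 + H + P (L(P, H) = (H + P) + 4 = 4 + H + P)
G(v) = 2 + v + 2*v² (G(v) = (v² + v*v) + (4 + v - 2) = (v² + v²) + (2 + v) = 2*v² + (2 + v) = 2 + v + 2*v²)
(-122/(-72))*(G(-9) - 71) = (-122/(-72))*((2 - 9 + 2*(-9)²) - 71) = (-122*(-1/72))*((2 - 9 + 2*81) - 71) = 61*((2 - 9 + 162) - 71)/36 = 61*(155 - 71)/36 = (61/36)*84 = 427/3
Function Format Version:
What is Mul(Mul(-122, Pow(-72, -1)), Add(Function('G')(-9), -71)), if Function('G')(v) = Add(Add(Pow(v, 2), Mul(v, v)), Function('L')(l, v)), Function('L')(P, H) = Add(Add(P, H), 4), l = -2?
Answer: Rational(427, 3) ≈ 142.33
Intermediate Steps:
Function('L')(P, H) = Add(4, H, P) (Function('L')(P, H) = Add(Add(H, P), 4) = Add(4, H, P))
Function('G')(v) = Add(2, v, Mul(2, Pow(v, 2))) (Function('G')(v) = Add(Add(Pow(v, 2), Mul(v, v)), Add(4, v, -2)) = Add(Add(Pow(v, 2), Pow(v, 2)), Add(2, v)) = Add(Mul(2, Pow(v, 2)), Add(2, v)) = Add(2, v, Mul(2, Pow(v, 2))))
Mul(Mul(-122, Pow(-72, -1)), Add(Function('G')(-9), -71)) = Mul(Mul(-122, Pow(-72, -1)), Add(Add(2, -9, Mul(2, Pow(-9, 2))), -71)) = Mul(Mul(-122, Rational(-1, 72)), Add(Add(2, -9, Mul(2, 81)), -71)) = Mul(Rational(61, 36), Add(Add(2, -9, 162), -71)) = Mul(Rational(61, 36), Add(155, -71)) = Mul(Rational(61, 36), 84) = Rational(427, 3)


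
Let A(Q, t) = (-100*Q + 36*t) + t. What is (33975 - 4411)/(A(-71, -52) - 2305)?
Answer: 29564/2871 ≈ 10.297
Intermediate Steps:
A(Q, t) = -100*Q + 37*t
(33975 - 4411)/(A(-71, -52) - 2305) = (33975 - 4411)/((-100*(-71) + 37*(-52)) - 2305) = 29564/((7100 - 1924) - 2305) = 29564/(5176 - 2305) = 29564/2871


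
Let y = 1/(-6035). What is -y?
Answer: 1/6035 ≈ 0.00016570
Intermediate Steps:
y = -1/6035 ≈ -0.00016570
-y = -1*(-1/6035) = 1/6035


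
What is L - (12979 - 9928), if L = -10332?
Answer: -13383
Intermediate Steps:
L - (12979 - 9928) = -10332 - (12979 - 9928) = -10332 - 1*3051 = -10332 - 3051 = -13383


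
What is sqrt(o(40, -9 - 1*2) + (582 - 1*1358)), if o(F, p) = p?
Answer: I*sqrt(787) ≈ 28.054*I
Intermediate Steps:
sqrt(o(40, -9 - 1*2) + (582 - 1*1358)) = sqrt((-9 - 1*2) + (582 - 1*1358)) = sqrt((-9 - 2) + (582 - 1358)) = sqrt(-11 - 776) = sqrt(-787) = I*sqrt(787)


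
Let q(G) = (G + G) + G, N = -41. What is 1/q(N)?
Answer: -1/123 ≈ -0.0081301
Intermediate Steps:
q(G) = 3*G (q(G) = 2*G + G = 3*G)
1/q(N) = 1/(3*(-41)) = 1/(-123) = -1/123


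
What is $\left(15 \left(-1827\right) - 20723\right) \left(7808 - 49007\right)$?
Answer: $1982825472$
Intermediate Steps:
$\left(15 \left(-1827\right) - 20723\right) \left(7808 - 49007\right) = \left(-27405 - 20723\right) \left(-41199\right) = \left(-48128\right) \left(-41199\right) = 1982825472$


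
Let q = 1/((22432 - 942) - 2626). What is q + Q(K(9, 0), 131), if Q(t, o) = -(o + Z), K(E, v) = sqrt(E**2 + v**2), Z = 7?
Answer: -2603231/18864 ≈ -138.00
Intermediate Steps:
q = 1/18864 (q = 1/(21490 - 2626) = 1/18864 ≈ 5.3011e-5)
Q(t, o) = -7 - o (Q(t, o) = -(o + 7) = -(7 + o) = -7 - o)
q + Q(K(9, 0), 131) = 1/18864 + (-7 - 1*131) = 1/18864 + (-7 - 131) = 1/18864 - 138 = -2603231/18864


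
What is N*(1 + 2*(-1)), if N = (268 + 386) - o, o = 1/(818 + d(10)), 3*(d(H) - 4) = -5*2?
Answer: -1606221/2456 ≈ -654.00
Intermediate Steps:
d(H) = 2/3 (d(H) = 4 + (-5*2)/3 = 4 + (1/3)*(-10) = 4 - 10/3 = 2/3)
o = 3/2456 (o = 1/(818 + 2/3) = 1/(2456/3) = 3/2456 ≈ 0.0012215)
N = 1606221/2456 (N = (268 + 386) - 1*3/2456 = 654 - 3/2456 = 1606221/2456 ≈ 654.00)
N*(1 + 2*(-1)) = 1606221*(1 + 2*(-1))/2456 = 1606221*(1 - 2)/2456 = (1606221/2456)*(-1) = -1606221/2456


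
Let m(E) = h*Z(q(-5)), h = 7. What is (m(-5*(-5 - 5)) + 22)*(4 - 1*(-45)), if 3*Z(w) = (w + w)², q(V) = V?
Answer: 37534/3 ≈ 12511.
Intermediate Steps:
Z(w) = 4*w²/3 (Z(w) = (w + w)²/3 = (2*w)²/3 = (4*w²)/3 = 4*w²/3)
m(E) = 700/3 (m(E) = 7*((4/3)*(-5)²) = 7*((4/3)*25) = 7*(100/3) = 700/3)
(m(-5*(-5 - 5)) + 22)*(4 - 1*(-45)) = (700/3 + 22)*(4 - 1*(-45)) = 766*(4 + 45)/3 = (766/3)*49 = 37534/3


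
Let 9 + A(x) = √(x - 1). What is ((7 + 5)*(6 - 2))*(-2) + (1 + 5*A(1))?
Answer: -140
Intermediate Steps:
A(x) = -9 + √(-1 + x) (A(x) = -9 + √(x - 1) = -9 + √(-1 + x))
((7 + 5)*(6 - 2))*(-2) + (1 + 5*A(1)) = ((7 + 5)*(6 - 2))*(-2) + (1 + 5*(-9 + √(-1 + 1))) = (12*4)*(-2) + (1 + 5*(-9 + √0)) = 48*(-2) + (1 + 5*(-9 + 0)) = -96 + (1 + 5*(-9)) = -96 + (1 - 45) = -96 - 44 = -140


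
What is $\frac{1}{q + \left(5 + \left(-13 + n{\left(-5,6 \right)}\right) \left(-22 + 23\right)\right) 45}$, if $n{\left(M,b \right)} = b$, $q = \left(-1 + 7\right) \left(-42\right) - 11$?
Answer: $- \frac{1}{353} \approx -0.0028329$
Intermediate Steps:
$q = -263$ ($q = 6 \left(-42\right) - 11 = -252 - 11 = -263$)
$\frac{1}{q + \left(5 + \left(-13 + n{\left(-5,6 \right)}\right) \left(-22 + 23\right)\right) 45} = \frac{1}{-263 + \left(5 + \left(-13 + 6\right) \left(-22 + 23\right)\right) 45} = \frac{1}{-263 + \left(5 - 7\right) 45} = \frac{1}{-263 - 90} = \frac{1}{-353} = - \frac{1}{353}$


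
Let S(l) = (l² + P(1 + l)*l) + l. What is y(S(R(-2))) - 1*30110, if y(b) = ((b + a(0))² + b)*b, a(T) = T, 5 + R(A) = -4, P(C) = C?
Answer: 2976610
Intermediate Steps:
R(A) = -9 (R(A) = -5 - 4 = -9)
S(l) = l + l² + l*(1 + l) (S(l) = (l² + (1 + l)*l) + l = (l² + l*(1 + l)) + l = l + l² + l*(1 + l))
y(b) = b*(b + b²) (y(b) = ((b + 0)² + b)*b = (b² + b)*b = (b + b²)*b = b*(b + b²))
y(S(R(-2))) - 1*30110 = (2*(-9)*(1 - 9))²*(1 + 2*(-9)*(1 - 9)) - 1*30110 = (2*(-9)*(-8))²*(1 + 2*(-9)*(-8)) - 30110 = 144²*(1 + 144) - 30110 = 20736*145 - 30110 = 3006720 - 30110 = 2976610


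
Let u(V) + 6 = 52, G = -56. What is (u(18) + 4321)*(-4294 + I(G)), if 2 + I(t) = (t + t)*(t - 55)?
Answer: 35529912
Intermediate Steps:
I(t) = -2 + 2*t*(-55 + t) (I(t) = -2 + (t + t)*(t - 55) = -2 + (2*t)*(-55 + t) = -2 + 2*t*(-55 + t))
u(V) = 46 (u(V) = -6 + 52 = 46)
(u(18) + 4321)*(-4294 + I(G)) = (46 + 4321)*(-4294 + (-2 - 110*(-56) + 2*(-56)**2)) = 4367*(-4294 + (-2 + 6160 + 2*3136)) = 4367*(-4294 + (-2 + 6160 + 6272)) = 4367*(-4294 + 12430) = 4367*8136 = 35529912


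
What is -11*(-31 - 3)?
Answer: 374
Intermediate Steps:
-11*(-31 - 3) = -11*(-34) = 374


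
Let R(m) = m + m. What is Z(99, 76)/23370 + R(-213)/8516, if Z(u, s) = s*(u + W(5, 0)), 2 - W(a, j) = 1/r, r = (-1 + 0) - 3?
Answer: 24375/87289 ≈ 0.27924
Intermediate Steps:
r = -4 (r = -1 - 3 = -4)
W(a, j) = 9/4 (W(a, j) = 2 - 1/(-4) = 2 - 1*(-¼) = 2 + ¼ = 9/4)
R(m) = 2*m
Z(u, s) = s*(9/4 + u) (Z(u, s) = s*(u + 9/4) = s*(9/4 + u))
Z(99, 76)/23370 + R(-213)/8516 = ((¼)*76*(9 + 4*99))/23370 + (2*(-213))/8516 = ((¼)*76*(9 + 396))*(1/23370) - 426*1/8516 = ((¼)*76*405)*(1/23370) - 213/4258 = 7695*(1/23370) - 213/4258 = 27/82 - 213/4258 = 24375/87289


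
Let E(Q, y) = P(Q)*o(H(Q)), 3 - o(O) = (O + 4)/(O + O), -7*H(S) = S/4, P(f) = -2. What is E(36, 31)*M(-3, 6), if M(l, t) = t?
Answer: -146/3 ≈ -48.667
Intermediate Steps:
H(S) = -S/28 (H(S) = -S/(7*4) = -S/28)
o(O) = 3 - (4 + O)/(2*O) (o(O) = 3 - (O + 4)/(O + O) = 3 - (4 + O)/(2*O))
E(Q, y) = -5 - 112/Q (E(Q, y) = -2*(5/2 - 2*(-28/Q)) = -2*(5/2 - (-56)/Q) = -2*(5/2 + 56/Q) = -5 - 112/Q)
E(36, 31)*M(-3, 6) = (-5 - 112/36)*6 = (-5 - 112*1/36)*6 = (-5 - 28/9)*6 = -73/9*6 = -146/3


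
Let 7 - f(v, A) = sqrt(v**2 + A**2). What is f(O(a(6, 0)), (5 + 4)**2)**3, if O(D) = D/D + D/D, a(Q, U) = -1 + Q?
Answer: (7 - sqrt(6565))**3 ≈ -4.0563e+5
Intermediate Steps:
O(D) = 2 (O(D) = 1 + 1 = 2)
f(v, A) = 7 - sqrt(A**2 + v**2) (f(v, A) = 7 - sqrt(v**2 + A**2) = 7 - sqrt(A**2 + v**2))
f(O(a(6, 0)), (5 + 4)**2)**3 = (7 - sqrt(((5 + 4)**2)**2 + 2**2))**3 = (7 - sqrt((9**2)**2 + 4))**3 = (7 - sqrt(81**2 + 4))**3 = (7 - sqrt(6561 + 4))**3 = (7 - sqrt(6565))**3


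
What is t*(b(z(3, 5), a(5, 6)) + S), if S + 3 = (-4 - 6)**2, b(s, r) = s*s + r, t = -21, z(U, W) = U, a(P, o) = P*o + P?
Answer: -2961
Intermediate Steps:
a(P, o) = P + P*o
b(s, r) = r + s**2 (b(s, r) = s**2 + r = r + s**2)
S = 97 (S = -3 + (-4 - 6)**2 = -3 + (-10)**2 = -3 + 100 = 97)
t*(b(z(3, 5), a(5, 6)) + S) = -21*((5*(1 + 6) + 3**2) + 97) = -21*((5*7 + 9) + 97) = -21*((35 + 9) + 97) = -21*(44 + 97) = -21*141 = -2961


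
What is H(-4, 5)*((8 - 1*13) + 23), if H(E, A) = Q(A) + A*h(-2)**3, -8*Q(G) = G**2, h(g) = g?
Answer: -3105/4 ≈ -776.25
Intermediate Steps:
Q(G) = -G**2/8
H(E, A) = -8*A - A**2/8 (H(E, A) = -A**2/8 + A*(-2)**3 = -A**2/8 + A*(-8) = -A**2/8 - 8*A = -8*A - A**2/8)
H(-4, 5)*((8 - 1*13) + 23) = ((1/8)*5*(-64 - 1*5))*((8 - 1*13) + 23) = ((1/8)*5*(-64 - 5))*((8 - 13) + 23) = ((1/8)*5*(-69))*(-5 + 23) = -345/8*18 = -3105/4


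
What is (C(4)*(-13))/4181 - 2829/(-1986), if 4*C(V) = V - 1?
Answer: 7872457/5535644 ≈ 1.4221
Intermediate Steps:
C(V) = -¼ + V/4 (C(V) = (V - 1)/4 = (-1 + V)/4 = -¼ + V/4)
(C(4)*(-13))/4181 - 2829/(-1986) = ((-¼ + (¼)*4)*(-13))/4181 - 2829/(-1986) = ((-¼ + 1)*(-13))*(1/4181) - 2829*(-1/1986) = ((¾)*(-13))*(1/4181) + 943/662 = -39/4*1/4181 + 943/662 = -39/16724 + 943/662 = 7872457/5535644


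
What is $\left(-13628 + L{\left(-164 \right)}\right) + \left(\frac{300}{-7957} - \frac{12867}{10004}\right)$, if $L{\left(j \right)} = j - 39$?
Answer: $- \frac{1101078266987}{79601828} \approx -13832.0$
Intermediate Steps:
$L{\left(j \right)} = -39 + j$ ($L{\left(j \right)} = j - 39 = -39 + j$)
$\left(-13628 + L{\left(-164 \right)}\right) + \left(\frac{300}{-7957} - \frac{12867}{10004}\right) = \left(-13628 - 203\right) + \left(\frac{300}{-7957} - \frac{12867}{10004}\right) = \left(-13628 - 203\right) + \left(300 \left(- \frac{1}{7957}\right) - \frac{12867}{10004}\right) = -13831 - \frac{105383919}{79601828} = - \frac{1101078266987}{79601828}$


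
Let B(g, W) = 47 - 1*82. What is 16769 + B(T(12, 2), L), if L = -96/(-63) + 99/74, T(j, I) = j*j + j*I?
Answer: 16734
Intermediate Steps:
T(j, I) = j² + I*j
L = 4447/1554 (L = -96*(-1/63) + 99*(1/74) = 32/21 + 99/74 = 4447/1554 ≈ 2.8616)
B(g, W) = -35 (B(g, W) = 47 - 82 = -35)
16769 + B(T(12, 2), L) = 16769 - 35 = 16734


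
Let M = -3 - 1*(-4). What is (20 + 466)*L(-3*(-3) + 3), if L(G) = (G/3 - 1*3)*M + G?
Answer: 6318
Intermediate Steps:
M = 1 (M = -3 + 4 = 1)
L(G) = -3 + 4*G/3 (L(G) = (G/3 - 1*3)*1 + G = (G*(⅓) - 3)*1 + G = (G/3 - 3)*1 + G = (-3 + G/3)*1 + G = (-3 + G/3) + G = -3 + 4*G/3)
(20 + 466)*L(-3*(-3) + 3) = (20 + 466)*(-3 + 4*(-3*(-3) + 3)/3) = 486*(-3 + 4*(9 + 3)/3) = 486*(-3 + (4/3)*12) = 486*(-3 + 16) = 486*13 = 6318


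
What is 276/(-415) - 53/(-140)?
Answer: -3329/11620 ≈ -0.28649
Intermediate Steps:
276/(-415) - 53/(-140) = 276*(-1/415) - 53*(-1/140) = -276/415 + 53/140 = -3329/11620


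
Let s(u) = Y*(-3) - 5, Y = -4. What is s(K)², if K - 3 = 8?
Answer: 49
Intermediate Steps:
K = 11 (K = 3 + 8 = 11)
s(u) = 7 (s(u) = -4*(-3) - 5 = 12 - 5 = 7)
s(K)² = 7² = 49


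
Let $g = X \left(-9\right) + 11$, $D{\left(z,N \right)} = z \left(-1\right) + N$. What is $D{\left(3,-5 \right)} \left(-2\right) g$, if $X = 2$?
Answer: $-112$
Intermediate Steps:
$D{\left(z,N \right)} = N - z$ ($D{\left(z,N \right)} = - z + N = N - z$)
$g = -7$ ($g = 2 \left(-9\right) + 11 = -18 + 11 = -7$)
$D{\left(3,-5 \right)} \left(-2\right) g = \left(-5 - 3\right) \left(-2\right) \left(-7\right) = \left(-8\right) \left(-2\right) \left(-7\right) = 16 \left(-7\right) = -112$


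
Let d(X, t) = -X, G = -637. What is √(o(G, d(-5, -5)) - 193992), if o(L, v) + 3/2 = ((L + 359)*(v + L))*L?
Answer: I*√448449382/2 ≈ 10588.0*I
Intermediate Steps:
o(L, v) = -3/2 + L*(359 + L)*(L + v) (o(L, v) = -3/2 + ((L + 359)*(v + L))*L = -3/2 + ((359 + L)*(L + v))*L = -3/2 + L*(359 + L)*(L + v))
√(o(G, d(-5, -5)) - 193992) = √((-3/2 + (-637)³ + 359*(-637)² - 1*(-5)*(-637)² + 359*(-637)*(-1*(-5))) - 193992) = √((-3/2 - 258474853 + 359*405769 + 5*405769 + 359*(-637)*5) - 193992) = √((-3/2 - 258474853 + 145671071 + 2028845 - 1143415) - 193992) = √(-223836707/2 - 193992) = √(-224224691/2) = I*√448449382/2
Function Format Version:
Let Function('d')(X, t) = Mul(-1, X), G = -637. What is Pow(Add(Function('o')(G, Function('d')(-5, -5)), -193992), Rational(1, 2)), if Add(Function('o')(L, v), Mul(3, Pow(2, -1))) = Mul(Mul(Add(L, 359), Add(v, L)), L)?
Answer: Mul(Rational(1, 2), I, Pow(448449382, Rational(1, 2))) ≈ Mul(10588., I)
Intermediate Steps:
Function('o')(L, v) = Add(Rational(-3, 2), Mul(L, Add(359, L), Add(L, v))) (Function('o')(L, v) = Add(Rational(-3, 2), Mul(Mul(Add(L, 359), Add(v, L)), L)) = Add(Rational(-3, 2), Mul(Mul(Add(359, L), Add(L, v)), L)) = Add(Rational(-3, 2), Mul(L, Add(359, L), Add(L, v))))
Pow(Add(Function('o')(G, Function('d')(-5, -5)), -193992), Rational(1, 2)) = Pow(Add(Add(Rational(-3, 2), Pow(-637, 3), Mul(359, Pow(-637, 2)), Mul(Mul(-1, -5), Pow(-637, 2)), Mul(359, -637, Mul(-1, -5))), -193992), Rational(1, 2)) = Pow(Add(Add(Rational(-3, 2), -258474853, Mul(359, 405769), Mul(5, 405769), Mul(359, -637, 5)), -193992), Rational(1, 2)) = Pow(Add(Add(Rational(-3, 2), -258474853, 145671071, 2028845, -1143415), -193992), Rational(1, 2)) = Pow(Add(Rational(-223836707, 2), -193992), Rational(1, 2)) = Pow(Rational(-224224691, 2), Rational(1, 2)) = Mul(Rational(1, 2), I, Pow(448449382, Rational(1, 2)))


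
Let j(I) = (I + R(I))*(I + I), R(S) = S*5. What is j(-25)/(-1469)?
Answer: -7500/1469 ≈ -5.1055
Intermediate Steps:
R(S) = 5*S
j(I) = 12*I² (j(I) = (I + 5*I)*(I + I) = (6*I)*(2*I) = 12*I²)
j(-25)/(-1469) = (12*(-25)²)/(-1469) = (12*625)*(-1/1469) = 7500*(-1/1469) = -7500/1469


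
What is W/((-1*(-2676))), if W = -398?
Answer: -199/1338 ≈ -0.14873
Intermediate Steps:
W/((-1*(-2676))) = -398/((-1*(-2676))) = -398/2676 = -398*1/2676 = -199/1338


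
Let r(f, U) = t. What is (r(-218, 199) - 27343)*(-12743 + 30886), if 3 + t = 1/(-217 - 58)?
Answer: -136438099593/275 ≈ -4.9614e+8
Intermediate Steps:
t = -826/275 (t = -3 + 1/(-217 - 58) = -3 + 1/(-275) = -3 - 1/275 = -826/275 ≈ -3.0036)
r(f, U) = -826/275
(r(-218, 199) - 27343)*(-12743 + 30886) = (-826/275 - 27343)*(-12743 + 30886) = -7520151/275*18143 = -136438099593/275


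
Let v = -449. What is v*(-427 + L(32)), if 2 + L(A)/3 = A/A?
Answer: 193070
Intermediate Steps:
L(A) = -3 (L(A) = -6 + 3*(A/A) = -6 + 3*1 = -6 + 3 = -3)
v*(-427 + L(32)) = -449*(-427 - 3) = -449*(-430) = 193070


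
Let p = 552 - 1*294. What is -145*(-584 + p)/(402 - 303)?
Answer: 47270/99 ≈ 477.47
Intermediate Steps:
p = 258 (p = 552 - 294 = 258)
-145*(-584 + p)/(402 - 303) = -145*(-584 + 258)/(402 - 303) = -(-47270)/99 = -145*(-326/99) = 47270/99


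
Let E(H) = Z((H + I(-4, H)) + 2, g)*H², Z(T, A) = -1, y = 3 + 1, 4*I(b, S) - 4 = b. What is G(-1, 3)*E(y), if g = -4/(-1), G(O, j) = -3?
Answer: 48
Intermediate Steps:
I(b, S) = 1 + b/4
g = 4 (g = -4*(-1) = 4)
y = 4
E(H) = -H²
G(-1, 3)*E(y) = -(-3)*4² = -(-3)*16 = -3*(-16) = 48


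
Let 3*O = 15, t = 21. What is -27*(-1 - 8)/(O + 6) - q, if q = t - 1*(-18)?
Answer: -186/11 ≈ -16.909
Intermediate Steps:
q = 39 (q = 21 - 1*(-18) = 21 + 18 = 39)
O = 5 (O = (1/3)*15 = 5)
-27*(-1 - 8)/(O + 6) - q = -27*(-1 - 8)/(5 + 6) - 1*39 = -(-243)/11 - 39 = -27*(-9/11) - 39 = 243/11 - 39 = -186/11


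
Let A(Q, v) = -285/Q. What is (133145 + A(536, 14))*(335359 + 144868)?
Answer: 34271608753745/536 ≈ 6.3940e+10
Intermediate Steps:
(133145 + A(536, 14))*(335359 + 144868) = (133145 - 285/536)*(335359 + 144868) = (133145 - 285*1/536)*480227 = (133145 - 285/536)*480227 = (71365435/536)*480227 = 34271608753745/536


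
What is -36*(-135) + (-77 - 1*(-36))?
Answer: 4819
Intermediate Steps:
-36*(-135) + (-77 - 1*(-36)) = 4860 + (-77 + 36) = 4860 - 41 = 4819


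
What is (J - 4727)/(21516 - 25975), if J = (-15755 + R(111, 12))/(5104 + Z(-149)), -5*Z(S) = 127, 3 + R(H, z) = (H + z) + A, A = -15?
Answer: 120110961/113227387 ≈ 1.0608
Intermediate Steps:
R(H, z) = -18 + H + z (R(H, z) = -3 + ((H + z) - 15) = -3 + (-15 + H + z) = -18 + H + z)
Z(S) = -127/5 (Z(S) = -⅕*127 = -127/5)
J = -78250/25393 (J = (-15755 + (-18 + 111 + 12))/(5104 - 127/5) = (-15755 + 105)/(25393/5) = -15650*5/25393 = -78250/25393 ≈ -3.0816)
(J - 4727)/(21516 - 25975) = (-78250/25393 - 4727)/(21516 - 25975) = -120110961/25393/(-4459) = -120110961/25393*(-1/4459) = 120110961/113227387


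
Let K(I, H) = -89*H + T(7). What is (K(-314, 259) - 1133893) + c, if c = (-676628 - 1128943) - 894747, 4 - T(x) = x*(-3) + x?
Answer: -3857244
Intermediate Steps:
T(x) = 4 + 2*x (T(x) = 4 - (x*(-3) + x) = 4 - (-3*x + x) = 4 - (-2)*x = 4 + 2*x)
K(I, H) = 18 - 89*H (K(I, H) = -89*H + (4 + 2*7) = -89*H + (4 + 14) = -89*H + 18 = 18 - 89*H)
c = -2700318 (c = -1805571 - 894747 = -2700318)
(K(-314, 259) - 1133893) + c = ((18 - 89*259) - 1133893) - 2700318 = ((18 - 23051) - 1133893) - 2700318 = (-23033 - 1133893) - 2700318 = -1156926 - 2700318 = -3857244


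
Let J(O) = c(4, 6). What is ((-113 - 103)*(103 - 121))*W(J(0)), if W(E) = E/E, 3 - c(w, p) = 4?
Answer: 3888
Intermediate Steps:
c(w, p) = -1 (c(w, p) = 3 - 1*4 = 3 - 4 = -1)
J(O) = -1
W(E) = 1
((-113 - 103)*(103 - 121))*W(J(0)) = ((-113 - 103)*(103 - 121))*1 = -216*(-18)*1 = 3888*1 = 3888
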